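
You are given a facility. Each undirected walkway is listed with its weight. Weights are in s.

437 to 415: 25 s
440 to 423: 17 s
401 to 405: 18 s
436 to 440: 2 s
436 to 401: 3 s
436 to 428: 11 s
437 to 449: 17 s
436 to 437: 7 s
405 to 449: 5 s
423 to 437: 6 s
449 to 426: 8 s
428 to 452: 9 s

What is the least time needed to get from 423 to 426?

Shortest distances from 423:
423: 0
437: 6  (via 423)
436: 13  (via 437)
440: 15  (via 436)
401: 16  (via 436)
449: 23  (via 437)
428: 24  (via 436)
405: 28  (via 449)
415: 31  (via 437)
426: 31  (via 449)
Shortest route: 423–437–449–426 = 31 s.

31 s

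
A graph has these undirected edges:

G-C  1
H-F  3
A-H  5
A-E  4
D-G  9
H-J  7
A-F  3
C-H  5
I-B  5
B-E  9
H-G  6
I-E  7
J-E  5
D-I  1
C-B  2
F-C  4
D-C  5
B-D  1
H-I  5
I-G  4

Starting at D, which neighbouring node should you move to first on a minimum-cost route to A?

B

Candidate routes:
D → I → H → A: 1+5+5 = 11
D → C → F → A: 5+4+3 = 12
D → B → C → F → A: 1+2+4+3 = 10
The minimum is 10 via D → B → C → F → A.
So from D the first move is to B.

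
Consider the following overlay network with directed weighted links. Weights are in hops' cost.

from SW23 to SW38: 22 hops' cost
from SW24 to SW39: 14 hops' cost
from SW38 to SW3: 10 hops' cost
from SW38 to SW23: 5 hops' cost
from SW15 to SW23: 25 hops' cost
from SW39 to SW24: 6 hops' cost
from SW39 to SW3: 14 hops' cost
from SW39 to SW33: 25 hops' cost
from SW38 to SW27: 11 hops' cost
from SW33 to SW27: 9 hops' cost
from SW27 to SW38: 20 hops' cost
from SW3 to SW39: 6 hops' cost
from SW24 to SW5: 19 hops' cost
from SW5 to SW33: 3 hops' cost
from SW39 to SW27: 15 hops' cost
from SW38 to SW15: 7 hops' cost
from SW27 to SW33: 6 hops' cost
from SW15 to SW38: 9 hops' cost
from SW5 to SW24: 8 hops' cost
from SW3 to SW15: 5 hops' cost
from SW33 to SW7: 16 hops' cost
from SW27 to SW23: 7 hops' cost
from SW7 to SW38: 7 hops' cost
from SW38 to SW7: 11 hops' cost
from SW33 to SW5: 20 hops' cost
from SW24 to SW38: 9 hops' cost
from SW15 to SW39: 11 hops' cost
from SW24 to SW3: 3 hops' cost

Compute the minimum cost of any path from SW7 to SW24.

Candidate routes:
SW7–SW38–SW15–SW39–SW24: 7+7+11+6 = 31
SW7–SW38–SW27–SW33–SW5–SW24: 7+11+6+20+8 = 52
SW7–SW38–SW3–SW39–SW24: 7+10+6+6 = 29
SW7–SW38–SW3–SW15–SW39–SW24: 7+10+5+11+6 = 39
Cheapest is SW7–SW38–SW3–SW39–SW24 at 29 hops' cost.

29 hops' cost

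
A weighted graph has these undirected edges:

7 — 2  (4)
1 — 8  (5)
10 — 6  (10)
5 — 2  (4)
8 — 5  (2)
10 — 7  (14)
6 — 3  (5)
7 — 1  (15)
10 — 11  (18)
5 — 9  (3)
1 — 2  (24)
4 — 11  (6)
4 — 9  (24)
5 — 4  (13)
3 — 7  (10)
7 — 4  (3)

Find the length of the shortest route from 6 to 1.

Compare a few routes:
6 - 3 - 7 - 4 - 5 - 8 - 1: 5+10+3+13+2+5 = 38
6 - 3 - 7 - 1: 5+10+15 = 30
6 - 10 - 7 - 2 - 5 - 8 - 1: 10+14+4+4+2+5 = 39
6 - 10 - 7 - 1: 10+14+15 = 39
The minimum is 30 via 6 - 3 - 7 - 1.

30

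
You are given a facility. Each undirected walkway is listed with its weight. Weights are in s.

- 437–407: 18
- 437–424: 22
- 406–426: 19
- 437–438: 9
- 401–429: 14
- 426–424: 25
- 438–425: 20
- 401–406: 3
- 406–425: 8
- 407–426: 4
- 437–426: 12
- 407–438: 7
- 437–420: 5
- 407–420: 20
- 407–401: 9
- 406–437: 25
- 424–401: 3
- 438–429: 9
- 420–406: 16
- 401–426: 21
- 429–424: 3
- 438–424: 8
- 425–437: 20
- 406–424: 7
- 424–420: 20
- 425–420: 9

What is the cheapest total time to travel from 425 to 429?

17 s

Candidate routes:
425–406–401–429: 8+3+14 = 25
425–406–401–424–429: 8+3+3+3 = 17
425–406–424–429: 8+7+3 = 18
Cheapest is 425–406–401–424–429 at 17 s.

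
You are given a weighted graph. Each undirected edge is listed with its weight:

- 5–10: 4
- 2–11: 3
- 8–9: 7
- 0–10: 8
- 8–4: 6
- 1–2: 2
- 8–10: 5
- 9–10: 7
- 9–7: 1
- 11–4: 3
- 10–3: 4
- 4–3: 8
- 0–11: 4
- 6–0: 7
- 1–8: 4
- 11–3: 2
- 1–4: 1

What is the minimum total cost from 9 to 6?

22

Compare a few routes:
9 - 10 - 0 - 6: 7+8+7 = 22
9 - 10 - 3 - 11 - 0 - 6: 7+4+2+4+7 = 24
Cheapest is 9 - 10 - 0 - 6 at 22.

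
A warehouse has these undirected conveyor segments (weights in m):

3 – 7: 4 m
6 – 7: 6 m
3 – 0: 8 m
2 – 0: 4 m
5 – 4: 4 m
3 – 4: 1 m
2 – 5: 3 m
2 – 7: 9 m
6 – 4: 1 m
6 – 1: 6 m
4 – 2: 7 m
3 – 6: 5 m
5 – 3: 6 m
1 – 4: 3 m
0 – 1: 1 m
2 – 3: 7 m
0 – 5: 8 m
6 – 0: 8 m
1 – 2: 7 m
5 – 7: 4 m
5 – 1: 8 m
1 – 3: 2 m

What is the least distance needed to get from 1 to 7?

Candidate routes:
1 → 4 → 3 → 7: 3+1+4 = 8
1 → 3 → 7: 2+4 = 6
The minimum is 6 m via 1 → 3 → 7.

6 m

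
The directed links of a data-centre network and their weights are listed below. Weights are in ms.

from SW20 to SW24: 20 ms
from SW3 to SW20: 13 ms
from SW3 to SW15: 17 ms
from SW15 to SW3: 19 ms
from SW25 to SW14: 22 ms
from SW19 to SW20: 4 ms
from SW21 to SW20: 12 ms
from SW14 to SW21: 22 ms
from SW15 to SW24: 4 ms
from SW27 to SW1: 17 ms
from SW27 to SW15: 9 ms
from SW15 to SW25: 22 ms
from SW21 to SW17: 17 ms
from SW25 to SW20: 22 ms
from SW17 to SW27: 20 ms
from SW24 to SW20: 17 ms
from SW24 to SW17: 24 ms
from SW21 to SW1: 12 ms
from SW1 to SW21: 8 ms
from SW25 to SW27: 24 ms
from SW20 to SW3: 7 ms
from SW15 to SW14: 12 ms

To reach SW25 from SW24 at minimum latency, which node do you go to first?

Compare a few routes:
SW24–SW17–SW27–SW15–SW25: 24+20+9+22 = 75
SW24–SW20–SW3–SW15–SW25: 17+7+17+22 = 63
SW24–SW17–SW27–SW1–SW21–SW20–SW3–SW15–SW25: 24+20+17+8+12+7+17+22 = 127
The minimum is 63 ms via SW24–SW20–SW3–SW15–SW25.
So from SW24 the first move is to SW20.

SW20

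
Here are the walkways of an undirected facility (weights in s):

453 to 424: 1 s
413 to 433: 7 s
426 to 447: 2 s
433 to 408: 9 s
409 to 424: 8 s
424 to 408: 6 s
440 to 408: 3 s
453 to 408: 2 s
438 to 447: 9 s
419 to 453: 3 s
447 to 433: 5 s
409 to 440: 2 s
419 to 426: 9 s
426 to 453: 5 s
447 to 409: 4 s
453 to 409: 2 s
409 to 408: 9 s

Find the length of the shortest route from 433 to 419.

14 s

Running Dijkstra from 433:
433: 0
447: 5  (via 433)
413: 7  (via 433)
426: 7  (via 447)
409: 9  (via 447)
408: 9  (via 433)
453: 11  (via 409)
440: 11  (via 409)
424: 12  (via 453)
419: 14  (via 453)
Shortest route: 433 → 447 → 409 → 453 → 419 = 14 s.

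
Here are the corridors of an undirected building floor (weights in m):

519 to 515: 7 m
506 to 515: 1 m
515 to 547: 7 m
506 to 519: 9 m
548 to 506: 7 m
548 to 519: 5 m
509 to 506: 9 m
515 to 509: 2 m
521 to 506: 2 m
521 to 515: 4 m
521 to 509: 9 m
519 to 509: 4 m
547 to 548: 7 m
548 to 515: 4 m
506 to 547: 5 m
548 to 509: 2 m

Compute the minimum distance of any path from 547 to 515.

Candidate routes:
547 - 515: 7 = 7
547 - 506 - 515: 5+1 = 6
The minimum is 6 m via 547 - 506 - 515.

6 m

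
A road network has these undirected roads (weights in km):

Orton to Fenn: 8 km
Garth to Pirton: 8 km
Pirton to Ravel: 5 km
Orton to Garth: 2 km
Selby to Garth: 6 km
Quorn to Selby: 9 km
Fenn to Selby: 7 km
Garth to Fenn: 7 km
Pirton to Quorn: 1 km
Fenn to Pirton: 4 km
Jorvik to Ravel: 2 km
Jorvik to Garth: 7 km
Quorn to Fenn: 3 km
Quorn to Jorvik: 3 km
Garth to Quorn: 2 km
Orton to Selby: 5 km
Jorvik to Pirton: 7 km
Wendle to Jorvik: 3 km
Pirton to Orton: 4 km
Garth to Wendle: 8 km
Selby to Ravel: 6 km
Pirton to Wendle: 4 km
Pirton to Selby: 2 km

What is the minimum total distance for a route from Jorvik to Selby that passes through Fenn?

12 km

Shortest Jorvik→Fenn: Jorvik–Quorn–Fenn = 6
Best Fenn to Selby: Fenn–Pirton–Selby costing 6
Total via Fenn: 6 + 6 = 12 km.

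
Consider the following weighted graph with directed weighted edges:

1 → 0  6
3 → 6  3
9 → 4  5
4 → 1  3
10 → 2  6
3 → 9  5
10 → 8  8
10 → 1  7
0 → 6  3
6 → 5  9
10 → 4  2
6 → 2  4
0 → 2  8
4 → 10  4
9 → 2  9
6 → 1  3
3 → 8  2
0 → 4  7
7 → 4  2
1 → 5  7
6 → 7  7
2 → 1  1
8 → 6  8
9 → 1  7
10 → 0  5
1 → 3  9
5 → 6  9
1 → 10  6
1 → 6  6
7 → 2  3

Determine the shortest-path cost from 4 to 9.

Candidate routes:
4–10–2–1–3–9: 4+6+1+9+5 = 25
4–1–3–9: 3+9+5 = 17
The minimum is 17 via 4–1–3–9.

17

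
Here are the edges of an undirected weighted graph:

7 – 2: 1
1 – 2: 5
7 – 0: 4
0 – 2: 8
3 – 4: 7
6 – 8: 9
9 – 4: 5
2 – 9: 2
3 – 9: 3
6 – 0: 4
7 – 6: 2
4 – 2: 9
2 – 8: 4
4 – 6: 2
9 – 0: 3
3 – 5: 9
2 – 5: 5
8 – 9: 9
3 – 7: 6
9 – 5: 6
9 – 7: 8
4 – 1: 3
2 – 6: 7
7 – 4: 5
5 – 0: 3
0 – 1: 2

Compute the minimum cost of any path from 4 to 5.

Shortest distances from 4:
4: 0
6: 2  (via 4)
1: 3  (via 4)
7: 4  (via 6)
0: 5  (via 1)
2: 5  (via 7)
9: 5  (via 4)
3: 7  (via 4)
5: 8  (via 0)
Shortest route: 4 → 1 → 0 → 5 = 8.

8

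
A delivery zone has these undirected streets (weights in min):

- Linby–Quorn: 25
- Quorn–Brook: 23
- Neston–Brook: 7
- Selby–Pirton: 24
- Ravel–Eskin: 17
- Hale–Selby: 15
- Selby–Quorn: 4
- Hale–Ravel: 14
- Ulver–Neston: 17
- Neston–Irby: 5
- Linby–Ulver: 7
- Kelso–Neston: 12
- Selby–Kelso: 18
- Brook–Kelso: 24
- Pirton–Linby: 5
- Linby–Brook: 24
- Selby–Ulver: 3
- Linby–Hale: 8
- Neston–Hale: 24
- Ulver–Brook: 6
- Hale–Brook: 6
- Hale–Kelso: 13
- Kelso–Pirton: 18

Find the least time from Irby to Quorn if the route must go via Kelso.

39 min

Shortest Irby→Kelso: Irby → Neston → Kelso = 17
Best Kelso to Quorn: Kelso → Selby → Quorn costing 22
Total via Kelso: 17 + 22 = 39 min.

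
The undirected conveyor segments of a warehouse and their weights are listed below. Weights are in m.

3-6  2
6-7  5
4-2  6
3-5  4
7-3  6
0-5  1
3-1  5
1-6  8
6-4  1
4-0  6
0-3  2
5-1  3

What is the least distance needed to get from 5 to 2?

12 m

Enumerating some paths:
5 → 0 → 4 → 2: 1+6+6 = 13
5 → 3 → 6 → 4 → 2: 4+2+1+6 = 13
5 → 0 → 3 → 6 → 4 → 2: 1+2+2+1+6 = 12
Cheapest is 5 → 0 → 3 → 6 → 4 → 2 at 12 m.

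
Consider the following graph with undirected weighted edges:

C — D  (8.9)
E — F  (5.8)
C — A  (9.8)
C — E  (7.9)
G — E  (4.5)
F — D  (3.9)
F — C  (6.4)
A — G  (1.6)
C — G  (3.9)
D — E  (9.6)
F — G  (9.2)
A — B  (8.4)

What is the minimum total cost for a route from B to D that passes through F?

Best B to F: B → A → G → F costing 19.2
Best F to D: F → D costing 3.9
Total via F: 19.2 + 3.9 = 23.1.

23.1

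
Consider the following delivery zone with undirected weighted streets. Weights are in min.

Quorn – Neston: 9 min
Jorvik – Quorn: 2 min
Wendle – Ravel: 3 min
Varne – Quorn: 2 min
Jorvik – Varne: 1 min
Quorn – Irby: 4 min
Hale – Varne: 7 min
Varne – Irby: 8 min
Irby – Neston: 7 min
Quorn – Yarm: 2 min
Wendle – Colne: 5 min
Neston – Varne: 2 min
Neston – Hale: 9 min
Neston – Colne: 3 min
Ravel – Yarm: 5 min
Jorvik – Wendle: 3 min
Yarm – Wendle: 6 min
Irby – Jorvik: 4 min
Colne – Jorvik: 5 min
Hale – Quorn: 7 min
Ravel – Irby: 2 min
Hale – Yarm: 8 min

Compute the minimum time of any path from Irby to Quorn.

4 min

Enumerating some paths:
Irby–Quorn: 4 = 4
Irby–Jorvik–Varne–Quorn: 4+1+2 = 7
Irby–Jorvik–Quorn: 4+2 = 6
The minimum is 4 min via Irby–Quorn.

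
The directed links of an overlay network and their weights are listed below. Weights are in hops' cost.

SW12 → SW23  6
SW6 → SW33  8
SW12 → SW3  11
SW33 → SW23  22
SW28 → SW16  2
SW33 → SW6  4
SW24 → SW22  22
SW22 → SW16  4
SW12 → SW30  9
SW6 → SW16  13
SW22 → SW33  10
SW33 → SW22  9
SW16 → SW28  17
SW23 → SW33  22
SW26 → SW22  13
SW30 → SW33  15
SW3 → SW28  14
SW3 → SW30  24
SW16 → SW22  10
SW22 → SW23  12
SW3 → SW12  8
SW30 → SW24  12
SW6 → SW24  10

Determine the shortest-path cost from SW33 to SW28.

30 hops' cost

Shortest distances from SW33:
SW33: 0
SW6: 4  (via SW33)
SW22: 9  (via SW33)
SW16: 13  (via SW22)
SW24: 14  (via SW6)
SW23: 21  (via SW22)
SW28: 30  (via SW16)
Shortest route: SW33 → SW22 → SW16 → SW28 = 30 hops' cost.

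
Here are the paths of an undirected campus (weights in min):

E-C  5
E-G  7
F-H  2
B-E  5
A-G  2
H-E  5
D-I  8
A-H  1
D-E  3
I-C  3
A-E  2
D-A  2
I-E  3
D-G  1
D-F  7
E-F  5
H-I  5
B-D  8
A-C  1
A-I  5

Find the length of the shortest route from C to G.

Compare a few routes:
C–A–G: 1+2 = 3
C–A–D–G: 1+2+1 = 4
The minimum is 3 min via C–A–G.

3 min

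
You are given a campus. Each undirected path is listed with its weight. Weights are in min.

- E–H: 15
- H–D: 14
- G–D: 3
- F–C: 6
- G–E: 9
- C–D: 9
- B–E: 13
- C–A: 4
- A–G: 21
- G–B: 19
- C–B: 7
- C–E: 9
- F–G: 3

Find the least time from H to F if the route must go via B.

Best H to B: H → E → B costing 28
Shortest B→F: B → C → F = 13
Total via B: 28 + 13 = 41 min.

41 min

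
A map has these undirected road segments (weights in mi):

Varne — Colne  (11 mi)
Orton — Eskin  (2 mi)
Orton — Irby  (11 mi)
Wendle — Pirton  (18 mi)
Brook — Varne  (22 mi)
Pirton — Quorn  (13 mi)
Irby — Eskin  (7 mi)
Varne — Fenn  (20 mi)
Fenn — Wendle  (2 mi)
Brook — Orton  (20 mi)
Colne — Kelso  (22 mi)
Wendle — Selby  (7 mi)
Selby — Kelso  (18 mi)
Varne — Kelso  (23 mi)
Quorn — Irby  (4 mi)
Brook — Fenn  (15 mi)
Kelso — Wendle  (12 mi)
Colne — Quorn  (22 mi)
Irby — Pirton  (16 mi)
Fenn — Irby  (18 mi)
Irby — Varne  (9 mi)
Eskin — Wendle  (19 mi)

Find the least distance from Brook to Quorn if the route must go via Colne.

55 mi

Shortest Brook→Colne: Brook–Varne–Colne = 33
Best Colne to Quorn: Colne–Quorn costing 22
Total via Colne: 33 + 22 = 55 mi.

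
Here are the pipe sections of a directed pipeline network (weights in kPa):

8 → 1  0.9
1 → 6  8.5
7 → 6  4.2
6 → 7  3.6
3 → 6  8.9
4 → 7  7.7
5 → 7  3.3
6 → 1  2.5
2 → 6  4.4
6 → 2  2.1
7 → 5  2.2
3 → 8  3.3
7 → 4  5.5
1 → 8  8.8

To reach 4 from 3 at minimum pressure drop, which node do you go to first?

6

Candidate routes:
3 → 6 → 7 → 4: 8.9+3.6+5.5 = 18
3 → 8 → 1 → 6 → 7 → 4: 3.3+0.9+8.5+3.6+5.5 = 21.8
Cheapest is 3 → 6 → 7 → 4 at 18 kPa.
So from 3 the first move is to 6.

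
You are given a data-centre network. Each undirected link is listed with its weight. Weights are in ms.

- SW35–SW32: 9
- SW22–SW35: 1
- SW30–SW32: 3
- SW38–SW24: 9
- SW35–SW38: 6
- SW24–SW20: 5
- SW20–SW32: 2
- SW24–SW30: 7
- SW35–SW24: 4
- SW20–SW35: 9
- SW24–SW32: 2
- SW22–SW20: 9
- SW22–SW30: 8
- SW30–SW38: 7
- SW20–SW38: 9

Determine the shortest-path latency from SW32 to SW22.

7 ms

Settle nodes by increasing distance from SW32:
SW32: 0
SW24: 2  (via SW32)
SW20: 2  (via SW32)
SW30: 3  (via SW32)
SW35: 6  (via SW24)
SW22: 7  (via SW35)
Shortest route: SW32–SW24–SW35–SW22 = 7 ms.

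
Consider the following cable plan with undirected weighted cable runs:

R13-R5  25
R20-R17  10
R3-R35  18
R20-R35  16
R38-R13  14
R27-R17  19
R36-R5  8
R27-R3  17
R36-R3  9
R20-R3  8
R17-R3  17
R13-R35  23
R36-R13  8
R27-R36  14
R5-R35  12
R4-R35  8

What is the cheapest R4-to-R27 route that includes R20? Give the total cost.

49

Shortest R4→R20: R4–R35–R20 = 24
Shortest R20→R27: R20–R3–R27 = 25
Total via R20: 24 + 25 = 49.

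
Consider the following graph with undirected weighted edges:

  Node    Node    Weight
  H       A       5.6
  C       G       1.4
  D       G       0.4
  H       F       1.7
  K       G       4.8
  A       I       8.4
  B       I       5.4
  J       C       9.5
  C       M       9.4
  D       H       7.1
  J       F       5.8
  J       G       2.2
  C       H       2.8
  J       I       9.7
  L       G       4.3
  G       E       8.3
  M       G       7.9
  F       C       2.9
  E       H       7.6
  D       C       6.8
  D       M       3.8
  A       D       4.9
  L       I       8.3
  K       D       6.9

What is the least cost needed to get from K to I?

16.7

Candidate routes:
K–D–G–J–I: 6.9+0.4+2.2+9.7 = 19.2
K–G–L–I: 4.8+4.3+8.3 = 17.4
K–G–D–A–I: 4.8+0.4+4.9+8.4 = 18.5
K–G–J–I: 4.8+2.2+9.7 = 16.7
The minimum is 16.7 via K–G–J–I.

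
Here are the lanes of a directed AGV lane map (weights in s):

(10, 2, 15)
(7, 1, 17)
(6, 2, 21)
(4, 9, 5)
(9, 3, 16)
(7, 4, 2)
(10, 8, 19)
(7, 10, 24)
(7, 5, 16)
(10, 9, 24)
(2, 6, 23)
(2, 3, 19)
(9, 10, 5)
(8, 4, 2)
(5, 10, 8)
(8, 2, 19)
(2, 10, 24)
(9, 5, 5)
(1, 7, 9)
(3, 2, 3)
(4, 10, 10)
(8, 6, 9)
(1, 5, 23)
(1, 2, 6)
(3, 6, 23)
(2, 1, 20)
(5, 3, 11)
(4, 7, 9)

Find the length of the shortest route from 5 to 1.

34 s

Candidate routes:
5 - 10 - 2 - 1: 8+15+20 = 43
5 - 3 - 2 - 1: 11+3+20 = 34
Cheapest is 5 - 3 - 2 - 1 at 34 s.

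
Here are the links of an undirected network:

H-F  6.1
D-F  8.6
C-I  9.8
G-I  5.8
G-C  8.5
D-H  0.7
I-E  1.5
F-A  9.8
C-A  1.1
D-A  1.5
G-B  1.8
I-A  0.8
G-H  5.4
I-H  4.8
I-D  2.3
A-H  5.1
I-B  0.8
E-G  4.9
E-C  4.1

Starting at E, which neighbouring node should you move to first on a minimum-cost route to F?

Candidate routes:
E–I–A–F: 1.5+0.8+9.8 = 12.1
E–I–D–H–F: 1.5+2.3+0.7+6.1 = 10.6
E–I–A–D–F: 1.5+0.8+1.5+8.6 = 12.4
E–I–H–F: 1.5+4.8+6.1 = 12.4
Cheapest is E–I–D–H–F at 10.6.
So from E the first move is to I.

I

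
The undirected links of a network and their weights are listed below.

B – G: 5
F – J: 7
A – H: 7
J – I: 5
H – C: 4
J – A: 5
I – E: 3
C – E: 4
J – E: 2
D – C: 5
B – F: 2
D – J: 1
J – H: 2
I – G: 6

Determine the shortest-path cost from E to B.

Candidate routes:
E–I–J–F–B: 3+5+7+2 = 17
E–I–G–B: 3+6+5 = 14
E–J–I–G–B: 2+5+6+5 = 18
E–J–F–B: 2+7+2 = 11
Cheapest is E–J–F–B at 11.

11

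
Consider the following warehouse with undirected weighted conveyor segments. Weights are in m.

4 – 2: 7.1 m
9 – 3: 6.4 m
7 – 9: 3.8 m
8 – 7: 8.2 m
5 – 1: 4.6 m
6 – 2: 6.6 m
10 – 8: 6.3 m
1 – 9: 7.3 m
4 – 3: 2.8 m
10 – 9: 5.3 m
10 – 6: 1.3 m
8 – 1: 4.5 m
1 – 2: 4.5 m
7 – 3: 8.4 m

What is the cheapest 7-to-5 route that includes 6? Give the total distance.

Shortest 7→6: 7 → 9 → 10 → 6 = 10.4
Shortest 6→5: 6 → 2 → 1 → 5 = 15.7
Total via 6: 10.4 + 15.7 = 26.1 m.

26.1 m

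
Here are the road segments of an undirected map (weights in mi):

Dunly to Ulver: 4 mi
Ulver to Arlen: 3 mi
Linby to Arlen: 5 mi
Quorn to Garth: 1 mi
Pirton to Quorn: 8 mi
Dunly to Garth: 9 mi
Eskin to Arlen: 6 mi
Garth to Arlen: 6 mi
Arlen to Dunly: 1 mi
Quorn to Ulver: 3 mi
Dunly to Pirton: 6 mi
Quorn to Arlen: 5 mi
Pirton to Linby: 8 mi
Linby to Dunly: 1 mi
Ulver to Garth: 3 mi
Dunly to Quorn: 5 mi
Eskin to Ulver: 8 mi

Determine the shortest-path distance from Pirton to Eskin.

Shortest distances from Pirton:
Pirton: 0
Dunly: 6  (via Pirton)
Linby: 7  (via Dunly)
Arlen: 7  (via Dunly)
Quorn: 8  (via Pirton)
Garth: 9  (via Quorn)
Ulver: 10  (via Dunly)
Eskin: 13  (via Arlen)
Shortest route: Pirton → Dunly → Arlen → Eskin = 13 mi.

13 mi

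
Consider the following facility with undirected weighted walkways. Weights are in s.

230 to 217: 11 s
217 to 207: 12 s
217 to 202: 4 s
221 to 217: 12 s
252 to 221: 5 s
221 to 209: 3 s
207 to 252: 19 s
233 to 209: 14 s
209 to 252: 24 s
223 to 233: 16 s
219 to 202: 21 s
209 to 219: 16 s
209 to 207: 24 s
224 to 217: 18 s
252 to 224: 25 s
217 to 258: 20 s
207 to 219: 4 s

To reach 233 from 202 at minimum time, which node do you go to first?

Candidate routes:
202 → 217 → 207 → 219 → 209 → 233: 4+12+4+16+14 = 50
202 → 219 → 209 → 233: 21+16+14 = 51
202 → 217 → 221 → 209 → 233: 4+12+3+14 = 33
The minimum is 33 s via 202 → 217 → 221 → 209 → 233.
So from 202 the first move is to 217.

217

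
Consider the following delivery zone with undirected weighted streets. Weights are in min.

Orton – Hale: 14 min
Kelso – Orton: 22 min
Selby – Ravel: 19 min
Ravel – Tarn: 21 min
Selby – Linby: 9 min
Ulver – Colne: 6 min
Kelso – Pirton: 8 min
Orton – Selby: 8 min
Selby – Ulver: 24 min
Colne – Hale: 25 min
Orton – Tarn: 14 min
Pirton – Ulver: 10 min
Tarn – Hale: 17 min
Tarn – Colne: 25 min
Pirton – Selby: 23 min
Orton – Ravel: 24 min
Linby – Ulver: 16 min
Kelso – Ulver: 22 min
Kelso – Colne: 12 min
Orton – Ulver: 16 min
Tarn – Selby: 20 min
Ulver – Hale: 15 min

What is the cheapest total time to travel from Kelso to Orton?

22 min

Shortest distances from Kelso:
Kelso: 0
Pirton: 8  (via Kelso)
Colne: 12  (via Kelso)
Ulver: 18  (via Pirton)
Orton: 22  (via Kelso)
Shortest route: Kelso → Orton = 22 min.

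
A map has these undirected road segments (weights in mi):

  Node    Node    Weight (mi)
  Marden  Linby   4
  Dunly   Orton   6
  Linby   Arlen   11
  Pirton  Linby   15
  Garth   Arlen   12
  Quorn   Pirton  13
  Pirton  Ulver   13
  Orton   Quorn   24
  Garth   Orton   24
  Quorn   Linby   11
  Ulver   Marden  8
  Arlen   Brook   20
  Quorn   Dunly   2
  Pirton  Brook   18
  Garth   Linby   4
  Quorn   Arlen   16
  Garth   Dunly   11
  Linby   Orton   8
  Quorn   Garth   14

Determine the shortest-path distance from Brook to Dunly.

33 mi

Running Dijkstra from Brook:
Brook: 0
Pirton: 18  (via Brook)
Arlen: 20  (via Brook)
Quorn: 31  (via Pirton)
Ulver: 31  (via Pirton)
Linby: 31  (via Arlen)
Garth: 32  (via Arlen)
Dunly: 33  (via Quorn)
Shortest route: Brook–Pirton–Quorn–Dunly = 33 mi.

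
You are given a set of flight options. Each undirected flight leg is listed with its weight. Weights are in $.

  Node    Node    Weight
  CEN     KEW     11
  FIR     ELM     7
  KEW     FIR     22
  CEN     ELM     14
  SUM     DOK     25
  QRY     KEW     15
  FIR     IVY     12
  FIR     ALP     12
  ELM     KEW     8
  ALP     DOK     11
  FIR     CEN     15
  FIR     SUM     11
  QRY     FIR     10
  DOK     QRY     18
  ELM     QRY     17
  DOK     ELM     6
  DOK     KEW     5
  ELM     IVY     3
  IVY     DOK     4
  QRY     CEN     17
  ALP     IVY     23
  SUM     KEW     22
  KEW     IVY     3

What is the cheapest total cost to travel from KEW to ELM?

$6

Enumerating some paths:
KEW → IVY → ELM: 3+3 = 6
KEW → ELM: 8 = 8
Cheapest is KEW → IVY → ELM at $6.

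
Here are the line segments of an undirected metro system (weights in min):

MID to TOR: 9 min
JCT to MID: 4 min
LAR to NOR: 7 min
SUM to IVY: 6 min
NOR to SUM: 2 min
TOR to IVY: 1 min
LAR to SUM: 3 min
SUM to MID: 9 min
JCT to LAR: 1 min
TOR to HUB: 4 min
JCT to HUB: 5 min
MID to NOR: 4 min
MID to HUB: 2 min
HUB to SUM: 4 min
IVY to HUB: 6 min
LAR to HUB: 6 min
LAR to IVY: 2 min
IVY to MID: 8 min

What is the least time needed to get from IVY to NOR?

Enumerating some paths:
IVY - LAR - NOR: 2+7 = 9
IVY - LAR - SUM - NOR: 2+3+2 = 7
IVY - SUM - NOR: 6+2 = 8
The minimum is 7 min via IVY - LAR - SUM - NOR.

7 min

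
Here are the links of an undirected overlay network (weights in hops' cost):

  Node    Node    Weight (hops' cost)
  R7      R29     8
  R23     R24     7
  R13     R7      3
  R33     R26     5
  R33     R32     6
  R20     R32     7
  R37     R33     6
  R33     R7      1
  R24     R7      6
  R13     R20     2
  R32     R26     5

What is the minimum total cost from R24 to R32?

13 hops' cost

Compare a few routes:
R24 - R7 - R33 - R32: 6+1+6 = 13
R24 - R7 - R33 - R26 - R32: 6+1+5+5 = 17
R24 - R7 - R13 - R20 - R32: 6+3+2+7 = 18
Cheapest is R24 - R7 - R33 - R32 at 13 hops' cost.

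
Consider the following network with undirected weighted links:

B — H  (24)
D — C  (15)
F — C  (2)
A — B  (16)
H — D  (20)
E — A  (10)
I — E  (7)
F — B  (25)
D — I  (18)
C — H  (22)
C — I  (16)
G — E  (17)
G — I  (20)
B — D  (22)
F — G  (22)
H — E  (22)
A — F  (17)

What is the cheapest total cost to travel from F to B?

25

Enumerating some paths:
F - A - B: 17+16 = 33
F - B: 25 = 25
F - C - D - B: 2+15+22 = 39
Cheapest is F - B at 25.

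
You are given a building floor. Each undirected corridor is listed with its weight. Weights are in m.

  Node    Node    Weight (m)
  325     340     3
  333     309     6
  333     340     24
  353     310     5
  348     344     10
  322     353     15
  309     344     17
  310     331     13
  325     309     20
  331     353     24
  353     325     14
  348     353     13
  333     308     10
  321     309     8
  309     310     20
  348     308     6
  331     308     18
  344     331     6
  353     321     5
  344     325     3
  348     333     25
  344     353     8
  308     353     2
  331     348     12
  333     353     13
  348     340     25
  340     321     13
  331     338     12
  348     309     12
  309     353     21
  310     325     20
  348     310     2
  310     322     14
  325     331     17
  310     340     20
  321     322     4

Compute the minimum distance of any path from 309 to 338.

35 m

Shortest distances from 309:
309: 0
333: 6  (via 309)
321: 8  (via 309)
348: 12  (via 309)
322: 12  (via 321)
353: 13  (via 321)
310: 14  (via 348)
308: 15  (via 353)
344: 17  (via 309)
325: 20  (via 309)
340: 21  (via 321)
331: 23  (via 344)
338: 35  (via 331)
Shortest route: 309–344–331–338 = 35 m.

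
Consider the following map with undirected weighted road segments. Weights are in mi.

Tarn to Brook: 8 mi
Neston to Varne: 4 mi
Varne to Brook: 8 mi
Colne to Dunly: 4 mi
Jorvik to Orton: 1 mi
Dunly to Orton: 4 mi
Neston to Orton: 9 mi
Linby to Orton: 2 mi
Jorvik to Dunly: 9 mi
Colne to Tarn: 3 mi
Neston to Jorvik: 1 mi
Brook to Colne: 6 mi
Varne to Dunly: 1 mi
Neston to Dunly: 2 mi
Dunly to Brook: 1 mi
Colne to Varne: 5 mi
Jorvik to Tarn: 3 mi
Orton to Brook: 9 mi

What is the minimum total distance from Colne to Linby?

Running Dijkstra from Colne:
Colne: 0
Tarn: 3  (via Colne)
Dunly: 4  (via Colne)
Brook: 5  (via Dunly)
Varne: 5  (via Colne)
Neston: 6  (via Dunly)
Jorvik: 6  (via Tarn)
Orton: 7  (via Jorvik)
Linby: 9  (via Orton)
Shortest route: Colne–Tarn–Jorvik–Orton–Linby = 9 mi.

9 mi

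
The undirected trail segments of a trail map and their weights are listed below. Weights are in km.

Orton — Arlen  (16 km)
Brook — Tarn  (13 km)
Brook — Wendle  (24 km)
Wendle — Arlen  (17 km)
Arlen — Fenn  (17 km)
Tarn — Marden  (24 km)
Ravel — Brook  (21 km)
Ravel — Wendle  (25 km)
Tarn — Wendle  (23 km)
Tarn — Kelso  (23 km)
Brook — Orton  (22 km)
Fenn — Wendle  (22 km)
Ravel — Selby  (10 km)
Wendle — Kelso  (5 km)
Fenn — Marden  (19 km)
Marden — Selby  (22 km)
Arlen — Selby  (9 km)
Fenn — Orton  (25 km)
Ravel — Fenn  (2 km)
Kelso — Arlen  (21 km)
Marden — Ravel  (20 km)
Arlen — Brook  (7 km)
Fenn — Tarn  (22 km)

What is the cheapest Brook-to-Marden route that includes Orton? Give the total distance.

Best Brook to Orton: Brook–Orton costing 22
Best Orton to Marden: Orton–Fenn–Marden costing 44
Total via Orton: 22 + 44 = 66 km.

66 km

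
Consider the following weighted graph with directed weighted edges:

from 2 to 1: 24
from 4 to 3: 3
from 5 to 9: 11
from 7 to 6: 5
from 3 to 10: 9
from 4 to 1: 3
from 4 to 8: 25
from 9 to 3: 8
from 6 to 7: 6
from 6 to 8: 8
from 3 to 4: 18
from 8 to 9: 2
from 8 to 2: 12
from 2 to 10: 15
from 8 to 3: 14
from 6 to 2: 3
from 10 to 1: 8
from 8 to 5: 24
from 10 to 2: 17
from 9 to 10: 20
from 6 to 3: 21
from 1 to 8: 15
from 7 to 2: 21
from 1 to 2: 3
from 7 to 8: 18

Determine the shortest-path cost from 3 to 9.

34

Candidate routes:
3 → 4 → 1 → 8 → 9: 18+3+15+2 = 38
3 → 10 → 1 → 8 → 9: 9+8+15+2 = 34
3 → 4 → 8 → 9: 18+25+2 = 45
The minimum is 34 via 3 → 10 → 1 → 8 → 9.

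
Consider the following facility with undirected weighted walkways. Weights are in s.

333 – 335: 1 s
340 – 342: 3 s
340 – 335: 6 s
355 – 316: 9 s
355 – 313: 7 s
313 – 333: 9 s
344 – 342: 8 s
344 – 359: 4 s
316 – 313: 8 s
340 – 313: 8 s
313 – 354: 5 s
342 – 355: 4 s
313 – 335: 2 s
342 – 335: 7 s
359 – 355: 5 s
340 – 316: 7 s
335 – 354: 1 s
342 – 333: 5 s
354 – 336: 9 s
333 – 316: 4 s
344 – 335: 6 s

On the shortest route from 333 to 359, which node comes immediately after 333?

Enumerating some paths:
333 - 342 - 355 - 359: 5+4+5 = 14
333 - 335 - 313 - 355 - 359: 1+2+7+5 = 15
333 - 335 - 344 - 359: 1+6+4 = 11
333 - 335 - 342 - 355 - 359: 1+7+4+5 = 17
Cheapest is 333 - 335 - 344 - 359 at 11 s.
So from 333 the first move is to 335.

335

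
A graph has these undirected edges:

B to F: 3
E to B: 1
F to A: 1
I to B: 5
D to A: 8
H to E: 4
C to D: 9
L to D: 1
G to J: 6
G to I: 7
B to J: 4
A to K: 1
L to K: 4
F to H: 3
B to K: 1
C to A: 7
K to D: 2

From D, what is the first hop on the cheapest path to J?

Enumerating some paths:
D–A–K–B–J: 8+1+1+4 = 14
D–L–K–B–J: 1+4+1+4 = 10
D–K–A–F–B–J: 2+1+1+3+4 = 11
D–K–B–J: 2+1+4 = 7
The minimum is 7 via D–K–B–J.
So from D the first move is to K.

K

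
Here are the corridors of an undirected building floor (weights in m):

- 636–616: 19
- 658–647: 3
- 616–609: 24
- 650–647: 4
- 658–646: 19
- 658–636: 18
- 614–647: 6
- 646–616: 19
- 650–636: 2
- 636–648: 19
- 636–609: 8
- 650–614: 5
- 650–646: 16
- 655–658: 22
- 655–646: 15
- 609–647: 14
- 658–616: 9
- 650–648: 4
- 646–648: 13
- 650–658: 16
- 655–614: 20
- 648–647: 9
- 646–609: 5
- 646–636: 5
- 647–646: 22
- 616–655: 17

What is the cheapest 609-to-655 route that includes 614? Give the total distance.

35 m

Best 609 to 614: 609–636–650–614 costing 15
Shortest 614→655: 614–655 = 20
Total via 614: 15 + 20 = 35 m.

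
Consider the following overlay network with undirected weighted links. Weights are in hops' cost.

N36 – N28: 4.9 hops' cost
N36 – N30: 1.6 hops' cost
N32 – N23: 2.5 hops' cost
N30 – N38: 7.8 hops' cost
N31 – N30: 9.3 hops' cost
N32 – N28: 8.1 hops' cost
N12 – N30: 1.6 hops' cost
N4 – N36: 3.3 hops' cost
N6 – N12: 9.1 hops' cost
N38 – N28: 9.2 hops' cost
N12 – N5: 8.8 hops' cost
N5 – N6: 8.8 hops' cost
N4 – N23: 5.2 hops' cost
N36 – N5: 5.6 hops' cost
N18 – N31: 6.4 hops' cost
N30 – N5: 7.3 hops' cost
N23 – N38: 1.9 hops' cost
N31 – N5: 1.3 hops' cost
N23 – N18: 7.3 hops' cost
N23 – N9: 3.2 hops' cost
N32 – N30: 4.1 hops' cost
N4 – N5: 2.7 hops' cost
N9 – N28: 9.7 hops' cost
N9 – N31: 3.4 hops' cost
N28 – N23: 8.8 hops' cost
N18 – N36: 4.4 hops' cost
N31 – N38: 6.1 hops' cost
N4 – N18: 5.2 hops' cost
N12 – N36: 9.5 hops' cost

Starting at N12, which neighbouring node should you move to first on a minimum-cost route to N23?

N30

Enumerating some paths:
N12 - N30 - N36 - N18 - N23: 1.6+1.6+4.4+7.3 = 14.9
N12 - N30 - N38 - N23: 1.6+7.8+1.9 = 11.3
N12 - N30 - N32 - N23: 1.6+4.1+2.5 = 8.2
N12 - N30 - N36 - N4 - N23: 1.6+1.6+3.3+5.2 = 11.7
The minimum is 8.2 hops' cost via N12 - N30 - N32 - N23.
So from N12 the first move is to N30.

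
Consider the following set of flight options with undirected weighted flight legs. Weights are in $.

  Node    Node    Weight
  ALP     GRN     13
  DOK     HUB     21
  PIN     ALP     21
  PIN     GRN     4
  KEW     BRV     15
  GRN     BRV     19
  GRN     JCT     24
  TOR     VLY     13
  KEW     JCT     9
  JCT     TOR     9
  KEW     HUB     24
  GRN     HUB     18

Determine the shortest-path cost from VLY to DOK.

$76

Candidate routes:
VLY - TOR - JCT - GRN - HUB - DOK: 13+9+24+18+21 = 85
VLY - TOR - JCT - KEW - HUB - DOK: 13+9+9+24+21 = 76
The minimum is $76 via VLY - TOR - JCT - KEW - HUB - DOK.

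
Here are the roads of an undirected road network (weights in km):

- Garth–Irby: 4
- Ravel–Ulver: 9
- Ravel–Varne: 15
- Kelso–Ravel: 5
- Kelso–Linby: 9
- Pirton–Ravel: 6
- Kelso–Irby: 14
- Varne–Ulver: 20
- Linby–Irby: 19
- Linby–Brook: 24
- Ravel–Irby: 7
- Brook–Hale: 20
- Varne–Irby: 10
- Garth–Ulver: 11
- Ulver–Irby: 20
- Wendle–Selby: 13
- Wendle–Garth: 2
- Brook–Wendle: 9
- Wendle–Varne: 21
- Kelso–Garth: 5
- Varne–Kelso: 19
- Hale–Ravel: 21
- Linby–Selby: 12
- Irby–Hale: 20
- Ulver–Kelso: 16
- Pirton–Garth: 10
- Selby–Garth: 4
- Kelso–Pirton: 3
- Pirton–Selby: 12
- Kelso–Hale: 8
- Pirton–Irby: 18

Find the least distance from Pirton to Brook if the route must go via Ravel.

27 km

Best Pirton to Ravel: Pirton–Ravel costing 6
Best Ravel to Brook: Ravel–Kelso–Garth–Wendle–Brook costing 21
Total via Ravel: 6 + 21 = 27 km.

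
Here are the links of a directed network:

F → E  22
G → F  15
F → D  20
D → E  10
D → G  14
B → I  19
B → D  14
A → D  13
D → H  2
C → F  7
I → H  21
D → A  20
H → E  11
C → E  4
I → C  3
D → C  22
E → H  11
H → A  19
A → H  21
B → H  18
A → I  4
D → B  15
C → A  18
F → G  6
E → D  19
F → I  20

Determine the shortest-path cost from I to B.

Enumerating some paths:
I - C - F - D - B: 3+7+20+15 = 45
I - C - E - D - B: 3+4+19+15 = 41
Cheapest is I - C - E - D - B at 41.

41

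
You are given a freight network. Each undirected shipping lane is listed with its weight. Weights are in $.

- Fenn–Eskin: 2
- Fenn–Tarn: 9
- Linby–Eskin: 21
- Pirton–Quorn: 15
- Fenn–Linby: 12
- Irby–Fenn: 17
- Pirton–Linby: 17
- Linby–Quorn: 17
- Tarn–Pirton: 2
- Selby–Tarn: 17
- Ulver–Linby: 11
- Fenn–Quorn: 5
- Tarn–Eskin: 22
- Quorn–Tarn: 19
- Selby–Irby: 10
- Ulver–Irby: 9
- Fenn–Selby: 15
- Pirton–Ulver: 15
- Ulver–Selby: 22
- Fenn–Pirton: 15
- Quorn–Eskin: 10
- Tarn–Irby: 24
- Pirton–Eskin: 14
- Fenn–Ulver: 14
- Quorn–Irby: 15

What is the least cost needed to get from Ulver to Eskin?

$16

Shortest distances from Ulver:
Ulver: 0
Irby: 9  (via Ulver)
Linby: 11  (via Ulver)
Fenn: 14  (via Ulver)
Pirton: 15  (via Ulver)
Eskin: 16  (via Fenn)
Shortest route: Ulver → Fenn → Eskin = $16.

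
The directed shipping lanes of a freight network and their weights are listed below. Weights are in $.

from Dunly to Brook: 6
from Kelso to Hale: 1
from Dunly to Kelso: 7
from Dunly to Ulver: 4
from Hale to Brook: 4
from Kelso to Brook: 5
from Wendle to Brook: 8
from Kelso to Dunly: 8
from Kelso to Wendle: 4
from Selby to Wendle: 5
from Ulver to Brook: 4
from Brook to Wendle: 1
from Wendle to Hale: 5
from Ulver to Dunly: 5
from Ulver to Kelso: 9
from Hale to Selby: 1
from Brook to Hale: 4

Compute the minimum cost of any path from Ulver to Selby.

$9

Settle nodes by increasing distance from Ulver:
Ulver: 0
Brook: 4  (via Ulver)
Dunly: 5  (via Ulver)
Wendle: 5  (via Brook)
Hale: 8  (via Brook)
Selby: 9  (via Hale)
Shortest route: Ulver → Brook → Hale → Selby = $9.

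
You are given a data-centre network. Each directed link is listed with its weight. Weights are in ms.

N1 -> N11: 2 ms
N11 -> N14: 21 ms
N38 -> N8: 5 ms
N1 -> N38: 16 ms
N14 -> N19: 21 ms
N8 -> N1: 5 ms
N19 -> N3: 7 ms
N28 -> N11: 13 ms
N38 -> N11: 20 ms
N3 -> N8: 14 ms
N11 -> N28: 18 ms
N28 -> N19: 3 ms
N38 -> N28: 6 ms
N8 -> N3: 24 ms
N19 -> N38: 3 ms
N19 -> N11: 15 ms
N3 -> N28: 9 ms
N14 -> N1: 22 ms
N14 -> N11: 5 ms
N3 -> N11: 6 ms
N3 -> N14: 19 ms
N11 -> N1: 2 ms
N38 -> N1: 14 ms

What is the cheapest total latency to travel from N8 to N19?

Shortest distances from N8:
N8: 0
N1: 5  (via N8)
N11: 7  (via N1)
N38: 21  (via N1)
N3: 24  (via N8)
N28: 25  (via N11)
N19: 28  (via N28)
Shortest route: N8–N1–N11–N28–N19 = 28 ms.

28 ms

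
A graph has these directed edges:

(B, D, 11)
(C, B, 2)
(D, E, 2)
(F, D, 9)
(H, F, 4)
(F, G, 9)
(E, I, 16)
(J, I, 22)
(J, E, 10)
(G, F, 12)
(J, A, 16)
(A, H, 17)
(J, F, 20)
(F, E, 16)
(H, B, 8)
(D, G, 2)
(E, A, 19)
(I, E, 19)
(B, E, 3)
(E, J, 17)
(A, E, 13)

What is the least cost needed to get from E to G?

Settle nodes by increasing distance from E:
E: 0
I: 16  (via E)
J: 17  (via E)
A: 19  (via E)
H: 36  (via A)
F: 37  (via J)
B: 44  (via H)
D: 46  (via F)
G: 46  (via F)
Shortest route: E → J → F → G = 46.

46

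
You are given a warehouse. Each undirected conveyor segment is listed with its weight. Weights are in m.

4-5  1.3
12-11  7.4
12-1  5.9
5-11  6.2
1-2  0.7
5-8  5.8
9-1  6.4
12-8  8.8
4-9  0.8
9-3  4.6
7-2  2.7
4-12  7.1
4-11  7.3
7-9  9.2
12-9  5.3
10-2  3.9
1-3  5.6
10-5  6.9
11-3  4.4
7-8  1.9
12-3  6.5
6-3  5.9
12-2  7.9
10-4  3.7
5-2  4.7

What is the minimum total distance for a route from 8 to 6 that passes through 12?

Best 8 to 12: 8 → 12 costing 8.8
Best 12 to 6: 12 → 3 → 6 costing 12.4
Total via 12: 8.8 + 12.4 = 21.2 m.

21.2 m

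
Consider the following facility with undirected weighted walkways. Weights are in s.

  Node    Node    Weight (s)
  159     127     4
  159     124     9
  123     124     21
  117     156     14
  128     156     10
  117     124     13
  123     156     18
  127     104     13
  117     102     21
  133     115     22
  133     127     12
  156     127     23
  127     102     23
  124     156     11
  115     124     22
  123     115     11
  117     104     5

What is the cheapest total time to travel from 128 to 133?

Settle nodes by increasing distance from 128:
128: 0
156: 10  (via 128)
124: 21  (via 156)
117: 24  (via 156)
123: 28  (via 156)
104: 29  (via 117)
159: 30  (via 124)
127: 33  (via 156)
115: 39  (via 123)
102: 45  (via 117)
133: 45  (via 127)
Shortest route: 128 → 156 → 127 → 133 = 45 s.

45 s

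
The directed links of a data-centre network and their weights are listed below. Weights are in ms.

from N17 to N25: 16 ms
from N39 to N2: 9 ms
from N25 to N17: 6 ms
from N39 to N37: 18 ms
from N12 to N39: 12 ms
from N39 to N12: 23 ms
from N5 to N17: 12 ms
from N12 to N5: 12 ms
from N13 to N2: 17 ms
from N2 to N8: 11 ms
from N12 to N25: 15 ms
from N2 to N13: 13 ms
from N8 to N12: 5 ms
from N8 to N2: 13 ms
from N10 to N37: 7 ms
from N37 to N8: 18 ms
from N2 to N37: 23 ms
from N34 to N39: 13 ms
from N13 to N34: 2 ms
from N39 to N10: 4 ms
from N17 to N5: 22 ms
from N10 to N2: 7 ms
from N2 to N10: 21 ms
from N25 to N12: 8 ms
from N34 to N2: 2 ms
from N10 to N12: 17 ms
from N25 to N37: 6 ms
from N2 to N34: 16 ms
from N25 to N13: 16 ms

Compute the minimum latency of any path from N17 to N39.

36 ms

Settle nodes by increasing distance from N17:
N17: 0
N25: 16  (via N17)
N37: 22  (via N25)
N5: 22  (via N17)
N12: 24  (via N25)
N13: 32  (via N25)
N34: 34  (via N13)
N39: 36  (via N12)
Shortest route: N17–N25–N12–N39 = 36 ms.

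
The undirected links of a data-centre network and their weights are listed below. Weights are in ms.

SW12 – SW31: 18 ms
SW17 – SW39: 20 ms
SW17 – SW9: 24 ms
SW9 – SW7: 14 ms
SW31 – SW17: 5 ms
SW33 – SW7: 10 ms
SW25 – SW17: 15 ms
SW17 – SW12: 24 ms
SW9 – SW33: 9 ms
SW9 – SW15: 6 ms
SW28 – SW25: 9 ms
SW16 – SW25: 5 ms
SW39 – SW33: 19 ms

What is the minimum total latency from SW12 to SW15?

Settle nodes by increasing distance from SW12:
SW12: 0
SW31: 18  (via SW12)
SW17: 23  (via SW31)
SW25: 38  (via SW17)
SW16: 43  (via SW25)
SW39: 43  (via SW17)
SW28: 47  (via SW25)
SW9: 47  (via SW17)
SW15: 53  (via SW9)
Shortest route: SW12 → SW31 → SW17 → SW9 → SW15 = 53 ms.

53 ms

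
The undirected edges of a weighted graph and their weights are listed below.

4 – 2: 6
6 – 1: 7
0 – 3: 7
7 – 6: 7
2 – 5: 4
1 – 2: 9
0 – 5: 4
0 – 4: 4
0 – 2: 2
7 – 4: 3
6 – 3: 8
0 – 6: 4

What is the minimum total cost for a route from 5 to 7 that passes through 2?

Shortest 5→2: 5–2 = 4
Shortest 2→7: 2–4–7 = 9
Total via 2: 4 + 9 = 13.

13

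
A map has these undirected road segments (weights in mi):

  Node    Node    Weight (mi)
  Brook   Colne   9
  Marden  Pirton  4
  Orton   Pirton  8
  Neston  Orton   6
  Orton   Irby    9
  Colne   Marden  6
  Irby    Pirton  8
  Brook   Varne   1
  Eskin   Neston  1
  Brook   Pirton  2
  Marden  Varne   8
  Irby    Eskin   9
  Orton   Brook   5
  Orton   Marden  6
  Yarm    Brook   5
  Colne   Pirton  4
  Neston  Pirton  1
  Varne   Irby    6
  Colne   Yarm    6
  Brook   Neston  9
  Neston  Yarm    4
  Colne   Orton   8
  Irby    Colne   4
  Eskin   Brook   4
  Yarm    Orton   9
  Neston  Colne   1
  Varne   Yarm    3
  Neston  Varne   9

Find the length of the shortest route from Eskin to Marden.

6 mi

Settle nodes by increasing distance from Eskin:
Eskin: 0
Neston: 1  (via Eskin)
Pirton: 2  (via Neston)
Colne: 2  (via Neston)
Brook: 4  (via Eskin)
Yarm: 5  (via Neston)
Varne: 5  (via Brook)
Marden: 6  (via Pirton)
Shortest route: Eskin → Neston → Pirton → Marden = 6 mi.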